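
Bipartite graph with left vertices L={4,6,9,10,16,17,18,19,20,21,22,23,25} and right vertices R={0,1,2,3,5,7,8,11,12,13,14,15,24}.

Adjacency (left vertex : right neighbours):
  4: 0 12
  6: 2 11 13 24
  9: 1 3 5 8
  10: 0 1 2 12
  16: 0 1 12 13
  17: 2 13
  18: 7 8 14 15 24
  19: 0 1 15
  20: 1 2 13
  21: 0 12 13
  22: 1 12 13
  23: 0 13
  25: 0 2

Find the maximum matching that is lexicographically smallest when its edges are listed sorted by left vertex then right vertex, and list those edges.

|M| = 9 (so the lex-smallest maximum matching has 9 edges)
process left vertices in ascending order; for each, take the smallest-labelled available neighbour that still permits 9 edges overall, or leave it unmatched if none does
lex-smallest matching: {4-0, 6-11, 9-3, 10-1, 16-12, 17-2, 18-7, 19-15, 20-13}

Lex-smallest maximum matching: {(4,0), (6,11), (9,3), (10,1), (16,12), (17,2), (18,7), (19,15), (20,13)}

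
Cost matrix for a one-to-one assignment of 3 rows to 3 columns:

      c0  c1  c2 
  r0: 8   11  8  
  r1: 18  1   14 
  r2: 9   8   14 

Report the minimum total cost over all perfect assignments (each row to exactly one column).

Minimum assignment cost: 18

optimal assignment: row0→col2 (cost 8), row1→col1 (cost 1), row2→col0 (cost 9)
total = 8 + 1 + 9 = 18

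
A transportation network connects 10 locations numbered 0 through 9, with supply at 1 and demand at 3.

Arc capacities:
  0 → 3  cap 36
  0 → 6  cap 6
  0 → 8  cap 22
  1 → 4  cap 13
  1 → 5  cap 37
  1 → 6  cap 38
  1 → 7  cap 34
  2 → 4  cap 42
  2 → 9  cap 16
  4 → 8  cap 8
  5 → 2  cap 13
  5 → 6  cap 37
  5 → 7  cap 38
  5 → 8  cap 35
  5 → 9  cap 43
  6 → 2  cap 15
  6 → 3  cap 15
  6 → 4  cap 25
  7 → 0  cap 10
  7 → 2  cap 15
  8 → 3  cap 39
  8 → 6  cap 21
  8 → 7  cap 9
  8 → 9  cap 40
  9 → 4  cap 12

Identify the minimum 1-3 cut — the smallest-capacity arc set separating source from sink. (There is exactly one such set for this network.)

Min-cut arcs: {(6,3), (7,0), (8,3)} (total capacity 64)

augment #1: 1→6→3 push 15
augment #2: 1→4→8→3 push 8
augment #3: 1→5→8→3 push 31
augment #4: 1→7→0→3 push 10
max flow = 64; residual-reachable set from 1 gives S-side
cut edges (S→T): {(6,3), (7,0), (8,3)} total cap 64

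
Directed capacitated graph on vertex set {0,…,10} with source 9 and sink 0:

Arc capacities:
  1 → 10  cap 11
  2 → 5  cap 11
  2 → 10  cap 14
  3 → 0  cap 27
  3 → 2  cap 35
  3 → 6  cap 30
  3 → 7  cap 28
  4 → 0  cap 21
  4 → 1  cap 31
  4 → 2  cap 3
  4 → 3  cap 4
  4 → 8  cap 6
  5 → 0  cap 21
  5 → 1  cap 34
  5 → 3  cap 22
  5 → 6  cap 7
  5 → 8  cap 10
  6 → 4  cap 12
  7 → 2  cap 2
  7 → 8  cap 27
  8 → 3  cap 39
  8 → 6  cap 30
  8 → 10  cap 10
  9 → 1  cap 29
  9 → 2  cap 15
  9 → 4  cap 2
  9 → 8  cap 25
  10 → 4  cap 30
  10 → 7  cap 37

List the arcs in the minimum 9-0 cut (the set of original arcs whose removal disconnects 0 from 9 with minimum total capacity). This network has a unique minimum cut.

augment #1: 9→4→0 push 2
augment #2: 9→2→5→0 push 11
augment #3: 9→8→3→0 push 25
augment #4: 9→1→10→4→0 push 11
augment #5: 9→2→10→4→0 push 4
max flow = 53; residual-reachable set from 9 gives S-side
cut edges (S→T): {(1,10), (9,2), (9,4), (9,8)} total cap 53

Min-cut arcs: {(1,10), (9,2), (9,4), (9,8)} (total capacity 53)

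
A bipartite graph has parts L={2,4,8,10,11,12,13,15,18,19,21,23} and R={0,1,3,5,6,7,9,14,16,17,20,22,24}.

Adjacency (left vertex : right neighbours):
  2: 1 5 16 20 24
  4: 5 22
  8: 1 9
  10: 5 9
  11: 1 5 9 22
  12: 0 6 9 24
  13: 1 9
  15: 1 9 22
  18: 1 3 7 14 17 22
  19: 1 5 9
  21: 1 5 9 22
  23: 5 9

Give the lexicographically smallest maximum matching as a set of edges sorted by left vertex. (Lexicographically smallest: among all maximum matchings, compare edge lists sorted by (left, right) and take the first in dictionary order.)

|M| = 7 (so the lex-smallest maximum matching has 7 edges)
process left vertices in ascending order; for each, take the smallest-labelled available neighbour that still permits 7 edges overall, or leave it unmatched if none does
lex-smallest matching: {2-16, 4-5, 8-1, 10-9, 11-22, 12-0, 18-3}

Lex-smallest maximum matching: {(2,16), (4,5), (8,1), (10,9), (11,22), (12,0), (18,3)}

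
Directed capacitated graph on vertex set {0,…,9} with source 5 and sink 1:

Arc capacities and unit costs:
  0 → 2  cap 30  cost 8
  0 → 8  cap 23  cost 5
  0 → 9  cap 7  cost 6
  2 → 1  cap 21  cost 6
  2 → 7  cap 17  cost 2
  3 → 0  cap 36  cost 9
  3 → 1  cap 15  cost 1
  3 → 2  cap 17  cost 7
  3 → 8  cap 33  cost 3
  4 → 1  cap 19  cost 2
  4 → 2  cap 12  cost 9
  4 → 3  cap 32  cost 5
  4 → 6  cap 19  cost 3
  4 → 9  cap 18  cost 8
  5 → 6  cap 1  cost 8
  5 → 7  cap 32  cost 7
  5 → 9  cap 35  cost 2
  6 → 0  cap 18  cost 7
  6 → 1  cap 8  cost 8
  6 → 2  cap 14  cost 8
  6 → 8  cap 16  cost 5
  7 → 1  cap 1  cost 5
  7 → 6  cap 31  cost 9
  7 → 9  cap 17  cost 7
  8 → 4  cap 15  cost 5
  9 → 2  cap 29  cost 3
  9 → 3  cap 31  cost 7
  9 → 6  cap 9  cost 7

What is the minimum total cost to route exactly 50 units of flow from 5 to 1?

shortest-cost path #1: 5→9→3→1 push 15 @ unit cost 10 (adds 150)
shortest-cost path #2: 5→9→2→1 push 20 @ unit cost 11 (adds 220)
shortest-cost path #3: 5→7→1 push 1 @ unit cost 12 (adds 12)
shortest-cost path #4: 5→6→1 push 1 @ unit cost 16 (adds 16)
shortest-cost path #5: 5→7→9→2→1 push 1 @ unit cost 23 (adds 23)
shortest-cost path #6: 5→7→6→1 push 7 @ unit cost 24 (adds 168)
shortest-cost path #7: 5→7→6→8→4→1 push 5 @ unit cost 28 (adds 140)
total cost = 729

Minimum cost for 50 units: 729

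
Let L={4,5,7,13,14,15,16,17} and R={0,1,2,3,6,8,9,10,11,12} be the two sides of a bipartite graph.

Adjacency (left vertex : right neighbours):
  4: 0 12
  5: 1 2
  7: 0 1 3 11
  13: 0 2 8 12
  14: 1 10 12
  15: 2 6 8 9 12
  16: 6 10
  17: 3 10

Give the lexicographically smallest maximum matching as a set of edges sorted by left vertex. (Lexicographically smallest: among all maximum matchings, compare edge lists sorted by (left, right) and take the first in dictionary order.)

Lex-smallest maximum matching: {(4,0), (5,1), (7,3), (13,2), (14,12), (15,8), (16,6), (17,10)}

|M| = 8 (so the lex-smallest maximum matching has 8 edges)
process left vertices in ascending order; for each, take the smallest-labelled available neighbour that still permits 8 edges overall, or leave it unmatched if none does
lex-smallest matching: {4-0, 5-1, 7-3, 13-2, 14-12, 15-8, 16-6, 17-10}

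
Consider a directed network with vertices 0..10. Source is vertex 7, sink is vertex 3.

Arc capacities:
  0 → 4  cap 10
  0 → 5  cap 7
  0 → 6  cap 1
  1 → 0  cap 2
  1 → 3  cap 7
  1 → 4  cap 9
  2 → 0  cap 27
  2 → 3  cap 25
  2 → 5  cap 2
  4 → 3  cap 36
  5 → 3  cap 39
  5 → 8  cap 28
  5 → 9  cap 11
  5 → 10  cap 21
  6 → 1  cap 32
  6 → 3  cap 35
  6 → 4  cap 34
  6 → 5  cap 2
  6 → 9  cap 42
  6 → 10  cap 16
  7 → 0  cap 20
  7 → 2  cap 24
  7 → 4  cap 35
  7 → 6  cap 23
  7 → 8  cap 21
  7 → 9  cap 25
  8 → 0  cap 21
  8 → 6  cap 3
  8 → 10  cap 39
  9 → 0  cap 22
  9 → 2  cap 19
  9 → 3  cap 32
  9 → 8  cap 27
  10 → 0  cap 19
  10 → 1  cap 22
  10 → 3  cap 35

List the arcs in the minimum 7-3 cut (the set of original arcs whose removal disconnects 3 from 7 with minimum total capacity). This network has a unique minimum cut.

augment #1: 7→2→3 push 24
augment #2: 7→4→3 push 35
augment #3: 7→6→3 push 23
augment #4: 7→9→3 push 25
augment #5: 7→0→4→3 push 1
augment #6: 7→0→5→3 push 7
augment #7: 7→0→6→3 push 1
augment #8: 7→8→6→3 push 3
augment #9: 7→8→10→3 push 18
max flow = 137; residual-reachable set from 7 gives S-side
cut edges (S→T): {(0,5), (0,6), (4,3), (7,2), (7,6), (7,8), (7,9)} total cap 137

Min-cut arcs: {(0,5), (0,6), (4,3), (7,2), (7,6), (7,8), (7,9)} (total capacity 137)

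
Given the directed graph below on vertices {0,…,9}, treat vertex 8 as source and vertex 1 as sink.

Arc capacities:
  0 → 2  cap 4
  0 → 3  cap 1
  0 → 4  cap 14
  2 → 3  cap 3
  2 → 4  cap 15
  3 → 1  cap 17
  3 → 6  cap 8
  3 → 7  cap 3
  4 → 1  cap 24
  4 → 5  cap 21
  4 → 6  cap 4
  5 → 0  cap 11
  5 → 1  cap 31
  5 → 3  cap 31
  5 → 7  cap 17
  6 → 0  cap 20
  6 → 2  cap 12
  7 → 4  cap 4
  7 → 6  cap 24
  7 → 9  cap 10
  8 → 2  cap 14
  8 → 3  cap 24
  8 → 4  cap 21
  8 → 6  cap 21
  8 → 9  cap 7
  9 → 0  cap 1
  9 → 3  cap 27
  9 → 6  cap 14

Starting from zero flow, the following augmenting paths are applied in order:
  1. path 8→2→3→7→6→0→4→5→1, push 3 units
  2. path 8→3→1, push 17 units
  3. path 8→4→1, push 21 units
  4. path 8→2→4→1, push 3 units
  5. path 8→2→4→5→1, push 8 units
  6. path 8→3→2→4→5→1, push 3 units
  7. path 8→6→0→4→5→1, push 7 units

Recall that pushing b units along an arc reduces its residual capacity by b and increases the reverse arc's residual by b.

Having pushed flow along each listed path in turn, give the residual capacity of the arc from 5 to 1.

after path 1 (8→2→3→7→6→0→4→5→1, push 3): res(5,1)=28
after path 2 (8→3→1, push 17): res(5,1)=28
after path 3 (8→4→1, push 21): res(5,1)=28
after path 4 (8→2→4→1, push 3): res(5,1)=28
after path 5 (8→2→4→5→1, push 8): res(5,1)=20
after path 6 (8→3→2→4→5→1, push 3): res(5,1)=17
after path 7 (8→6→0→4→5→1, push 7): res(5,1)=10

Residual capacity of (5,1): 10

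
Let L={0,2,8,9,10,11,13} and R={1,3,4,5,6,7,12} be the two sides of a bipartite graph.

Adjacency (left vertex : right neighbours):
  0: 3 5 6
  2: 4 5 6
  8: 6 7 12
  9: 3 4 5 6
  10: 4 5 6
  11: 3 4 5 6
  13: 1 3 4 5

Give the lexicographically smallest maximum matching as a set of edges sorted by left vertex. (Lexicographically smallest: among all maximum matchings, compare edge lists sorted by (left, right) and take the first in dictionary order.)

|M| = 6 (so the lex-smallest maximum matching has 6 edges)
process left vertices in ascending order; for each, take the smallest-labelled available neighbour that still permits 6 edges overall, or leave it unmatched if none does
lex-smallest matching: {0-3, 2-4, 8-7, 9-5, 10-6, 13-1}

Lex-smallest maximum matching: {(0,3), (2,4), (8,7), (9,5), (10,6), (13,1)}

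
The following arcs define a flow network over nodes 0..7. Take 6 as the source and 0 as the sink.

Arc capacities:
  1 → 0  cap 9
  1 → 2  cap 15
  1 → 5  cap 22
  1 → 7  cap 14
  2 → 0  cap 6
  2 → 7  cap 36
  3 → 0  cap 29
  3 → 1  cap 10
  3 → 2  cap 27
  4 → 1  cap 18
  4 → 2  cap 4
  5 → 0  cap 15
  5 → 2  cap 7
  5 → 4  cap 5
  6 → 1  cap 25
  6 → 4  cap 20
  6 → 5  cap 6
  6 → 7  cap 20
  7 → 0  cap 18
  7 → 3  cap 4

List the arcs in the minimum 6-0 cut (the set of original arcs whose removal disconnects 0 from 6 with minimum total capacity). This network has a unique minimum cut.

Min-cut arcs: {(1,0), (2,0), (5,0), (7,0), (7,3)} (total capacity 52)

augment #1: 6→1→0 push 9
augment #2: 6→5→0 push 6
augment #3: 6→7→0 push 18
augment #4: 6→1→2→0 push 6
augment #5: 6→1→5→0 push 9
augment #6: 6→7→3→0 push 2
augment #7: 6→1→7→3→0 push 1
augment #8: 6→4→1→7→3→0 push 1
max flow = 52; residual-reachable set from 6 gives S-side
cut edges (S→T): {(1,0), (2,0), (5,0), (7,0), (7,3)} total cap 52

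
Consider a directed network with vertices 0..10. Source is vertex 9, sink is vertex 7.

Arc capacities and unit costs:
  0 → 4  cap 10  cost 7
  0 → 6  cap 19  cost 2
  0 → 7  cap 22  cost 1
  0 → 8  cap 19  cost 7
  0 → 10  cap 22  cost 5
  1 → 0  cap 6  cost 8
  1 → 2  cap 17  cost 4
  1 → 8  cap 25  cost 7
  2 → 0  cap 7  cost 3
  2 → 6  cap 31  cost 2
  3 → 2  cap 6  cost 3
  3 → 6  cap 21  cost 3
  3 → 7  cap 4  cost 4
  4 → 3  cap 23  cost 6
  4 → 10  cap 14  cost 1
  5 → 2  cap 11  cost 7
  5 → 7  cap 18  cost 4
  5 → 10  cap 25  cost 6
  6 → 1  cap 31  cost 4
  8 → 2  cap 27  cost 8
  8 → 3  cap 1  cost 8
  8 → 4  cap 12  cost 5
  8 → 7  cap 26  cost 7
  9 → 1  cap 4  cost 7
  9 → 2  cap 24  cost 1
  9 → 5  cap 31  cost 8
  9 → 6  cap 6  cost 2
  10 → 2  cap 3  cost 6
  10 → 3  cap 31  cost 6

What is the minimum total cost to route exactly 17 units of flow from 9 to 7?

shortest-cost path #1: 9→2→0→7 push 7 @ unit cost 5 (adds 35)
shortest-cost path #2: 9→5→7 push 10 @ unit cost 12 (adds 120)
total cost = 155

Minimum cost for 17 units: 155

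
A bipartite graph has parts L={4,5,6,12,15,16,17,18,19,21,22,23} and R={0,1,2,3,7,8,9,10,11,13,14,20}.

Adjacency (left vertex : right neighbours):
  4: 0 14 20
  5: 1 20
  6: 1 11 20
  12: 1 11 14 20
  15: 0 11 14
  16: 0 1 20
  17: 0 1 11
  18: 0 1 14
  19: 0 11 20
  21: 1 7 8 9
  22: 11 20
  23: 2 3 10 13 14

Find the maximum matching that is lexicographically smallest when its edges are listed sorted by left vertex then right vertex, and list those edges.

|M| = 7 (so the lex-smallest maximum matching has 7 edges)
process left vertices in ascending order; for each, take the smallest-labelled available neighbour that still permits 7 edges overall, or leave it unmatched if none does
lex-smallest matching: {4-0, 5-1, 6-11, 12-14, 16-20, 21-7, 23-2}

Lex-smallest maximum matching: {(4,0), (5,1), (6,11), (12,14), (16,20), (21,7), (23,2)}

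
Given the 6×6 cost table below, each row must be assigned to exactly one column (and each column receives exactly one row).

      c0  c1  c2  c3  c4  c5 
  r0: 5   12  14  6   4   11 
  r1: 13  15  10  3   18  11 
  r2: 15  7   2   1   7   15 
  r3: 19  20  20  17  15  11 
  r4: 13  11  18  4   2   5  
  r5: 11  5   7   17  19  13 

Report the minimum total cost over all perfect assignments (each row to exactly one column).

Minimum assignment cost: 28

optimal assignment: row0→col0 (cost 5), row1→col3 (cost 3), row2→col2 (cost 2), row3→col5 (cost 11), row4→col4 (cost 2), row5→col1 (cost 5)
total = 5 + 3 + 2 + 11 + 2 + 5 = 28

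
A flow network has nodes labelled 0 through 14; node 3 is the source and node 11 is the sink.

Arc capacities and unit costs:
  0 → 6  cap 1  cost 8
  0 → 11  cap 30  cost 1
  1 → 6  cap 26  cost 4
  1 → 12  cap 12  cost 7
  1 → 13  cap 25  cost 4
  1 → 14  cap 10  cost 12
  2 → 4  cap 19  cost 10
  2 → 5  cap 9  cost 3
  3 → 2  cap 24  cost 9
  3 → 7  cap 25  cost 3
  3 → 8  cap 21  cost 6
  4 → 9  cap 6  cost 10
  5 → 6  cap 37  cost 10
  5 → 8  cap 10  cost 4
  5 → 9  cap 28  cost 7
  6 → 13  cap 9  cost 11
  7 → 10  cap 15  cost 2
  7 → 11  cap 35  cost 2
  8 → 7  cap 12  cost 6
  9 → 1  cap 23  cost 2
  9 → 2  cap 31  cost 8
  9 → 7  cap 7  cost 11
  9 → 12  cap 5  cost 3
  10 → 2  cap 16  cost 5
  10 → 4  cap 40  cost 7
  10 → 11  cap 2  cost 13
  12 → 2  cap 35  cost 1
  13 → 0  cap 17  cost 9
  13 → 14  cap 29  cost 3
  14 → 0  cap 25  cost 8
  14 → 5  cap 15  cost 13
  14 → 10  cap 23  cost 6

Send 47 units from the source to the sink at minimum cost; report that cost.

shortest-cost path #1: 3→7→11 push 25 @ unit cost 5 (adds 125)
shortest-cost path #2: 3→8→7→11 push 10 @ unit cost 14 (adds 140)
shortest-cost path #3: 3→8→7→10→11 push 2 @ unit cost 27 (adds 54)
shortest-cost path #4: 3→2→5→9→1→13→0→11 push 9 @ unit cost 35 (adds 315)
shortest-cost path #5: 3→2→4→9→1→13→0→11 push 1 @ unit cost 45 (adds 45)
total cost = 679

Minimum cost for 47 units: 679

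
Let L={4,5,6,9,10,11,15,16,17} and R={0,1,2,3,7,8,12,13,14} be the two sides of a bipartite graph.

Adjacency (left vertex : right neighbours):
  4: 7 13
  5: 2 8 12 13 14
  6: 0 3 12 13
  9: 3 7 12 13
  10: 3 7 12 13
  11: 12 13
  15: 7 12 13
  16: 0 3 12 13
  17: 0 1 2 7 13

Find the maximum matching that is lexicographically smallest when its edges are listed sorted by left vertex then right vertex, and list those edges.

|M| = 7 (so the lex-smallest maximum matching has 7 edges)
process left vertices in ascending order; for each, take the smallest-labelled available neighbour that still permits 7 edges overall, or leave it unmatched if none does
lex-smallest matching: {4-7, 5-2, 6-0, 9-3, 10-12, 11-13, 17-1}

Lex-smallest maximum matching: {(4,7), (5,2), (6,0), (9,3), (10,12), (11,13), (17,1)}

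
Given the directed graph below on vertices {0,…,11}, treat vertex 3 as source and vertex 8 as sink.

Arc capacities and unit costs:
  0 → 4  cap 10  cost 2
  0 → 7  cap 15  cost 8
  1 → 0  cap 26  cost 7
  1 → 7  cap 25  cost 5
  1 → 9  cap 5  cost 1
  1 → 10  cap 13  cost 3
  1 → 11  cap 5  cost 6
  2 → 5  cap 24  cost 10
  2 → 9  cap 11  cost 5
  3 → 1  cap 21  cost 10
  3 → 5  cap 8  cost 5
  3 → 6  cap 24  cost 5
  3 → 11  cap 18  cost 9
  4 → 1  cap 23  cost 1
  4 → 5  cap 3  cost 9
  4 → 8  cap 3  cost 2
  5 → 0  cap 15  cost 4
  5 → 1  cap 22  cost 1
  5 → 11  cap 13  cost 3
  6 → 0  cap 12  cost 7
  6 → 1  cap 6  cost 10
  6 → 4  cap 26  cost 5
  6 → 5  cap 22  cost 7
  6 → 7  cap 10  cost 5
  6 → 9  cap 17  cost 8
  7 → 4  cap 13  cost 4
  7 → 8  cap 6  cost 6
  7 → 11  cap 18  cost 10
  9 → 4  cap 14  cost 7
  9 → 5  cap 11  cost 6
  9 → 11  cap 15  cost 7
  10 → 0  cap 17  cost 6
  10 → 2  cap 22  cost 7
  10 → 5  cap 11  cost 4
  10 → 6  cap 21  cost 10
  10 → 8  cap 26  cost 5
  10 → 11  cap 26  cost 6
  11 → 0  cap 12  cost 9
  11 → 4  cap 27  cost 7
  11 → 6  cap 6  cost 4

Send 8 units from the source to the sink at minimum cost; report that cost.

shortest-cost path #1: 3→6→4→8 push 3 @ unit cost 12 (adds 36)
shortest-cost path #2: 3→5→1→10→8 push 5 @ unit cost 14 (adds 70)
total cost = 106

Minimum cost for 8 units: 106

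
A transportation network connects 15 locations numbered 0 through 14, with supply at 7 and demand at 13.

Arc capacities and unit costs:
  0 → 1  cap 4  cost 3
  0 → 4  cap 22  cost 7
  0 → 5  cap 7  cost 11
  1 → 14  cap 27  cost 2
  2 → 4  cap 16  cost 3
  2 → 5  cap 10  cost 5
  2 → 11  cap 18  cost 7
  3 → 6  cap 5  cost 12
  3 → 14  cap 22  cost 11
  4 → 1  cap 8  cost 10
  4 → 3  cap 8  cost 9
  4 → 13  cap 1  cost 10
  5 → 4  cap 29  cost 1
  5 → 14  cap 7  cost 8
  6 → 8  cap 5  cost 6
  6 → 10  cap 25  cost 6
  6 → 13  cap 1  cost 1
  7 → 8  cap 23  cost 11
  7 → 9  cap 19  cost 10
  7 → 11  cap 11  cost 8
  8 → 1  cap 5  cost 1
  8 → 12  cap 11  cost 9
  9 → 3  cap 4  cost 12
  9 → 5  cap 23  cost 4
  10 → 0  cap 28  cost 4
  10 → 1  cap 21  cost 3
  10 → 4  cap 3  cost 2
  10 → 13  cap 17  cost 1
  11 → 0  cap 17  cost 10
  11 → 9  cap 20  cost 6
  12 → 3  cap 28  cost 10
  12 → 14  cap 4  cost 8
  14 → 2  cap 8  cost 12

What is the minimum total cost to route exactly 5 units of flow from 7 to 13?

shortest-cost path #1: 7→9→5→4→13 push 1 @ unit cost 25 (adds 25)
shortest-cost path #2: 7→9→3→6→13 push 1 @ unit cost 35 (adds 35)
shortest-cost path #3: 7→9→3→6→10→13 push 3 @ unit cost 41 (adds 123)
total cost = 183

Minimum cost for 5 units: 183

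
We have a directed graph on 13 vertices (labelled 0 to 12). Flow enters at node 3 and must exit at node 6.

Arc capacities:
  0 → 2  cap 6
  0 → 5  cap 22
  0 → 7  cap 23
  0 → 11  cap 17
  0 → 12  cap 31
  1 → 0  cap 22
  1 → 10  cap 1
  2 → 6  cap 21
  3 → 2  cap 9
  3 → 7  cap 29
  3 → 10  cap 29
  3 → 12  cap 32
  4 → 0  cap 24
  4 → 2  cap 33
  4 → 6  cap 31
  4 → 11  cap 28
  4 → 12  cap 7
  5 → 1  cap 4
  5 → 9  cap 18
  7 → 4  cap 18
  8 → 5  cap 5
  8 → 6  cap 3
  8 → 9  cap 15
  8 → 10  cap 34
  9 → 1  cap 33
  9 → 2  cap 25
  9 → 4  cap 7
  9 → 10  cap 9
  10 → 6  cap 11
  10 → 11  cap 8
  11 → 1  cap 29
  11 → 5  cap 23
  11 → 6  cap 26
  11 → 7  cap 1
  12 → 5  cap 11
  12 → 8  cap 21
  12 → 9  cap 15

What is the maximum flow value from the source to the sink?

Maximum flow value: 78

augment #1: 3→2→6 bottleneck 9, total now 9
augment #2: 3→10→6 bottleneck 11, total now 20
augment #3: 3→7→4→6 bottleneck 18, total now 38
augment #4: 3→10→11→6 bottleneck 8, total now 46
augment #5: 3→12→8→6 bottleneck 3, total now 49
augment #6: 3→12→9→2→6 bottleneck 12, total now 61
augment #7: 3→12→9→4→6 bottleneck 3, total now 64
augment #8: 3→12→5→9→4→6 bottleneck 4, total now 68
augment #9: 3→12→5→1→0→11→6 bottleneck 4, total now 72
augment #10: 3→12→5→9→1→0→11→6 bottleneck 3, total now 75
augment #11: 3→12→8→9→1→0→11→6 bottleneck 3, total now 78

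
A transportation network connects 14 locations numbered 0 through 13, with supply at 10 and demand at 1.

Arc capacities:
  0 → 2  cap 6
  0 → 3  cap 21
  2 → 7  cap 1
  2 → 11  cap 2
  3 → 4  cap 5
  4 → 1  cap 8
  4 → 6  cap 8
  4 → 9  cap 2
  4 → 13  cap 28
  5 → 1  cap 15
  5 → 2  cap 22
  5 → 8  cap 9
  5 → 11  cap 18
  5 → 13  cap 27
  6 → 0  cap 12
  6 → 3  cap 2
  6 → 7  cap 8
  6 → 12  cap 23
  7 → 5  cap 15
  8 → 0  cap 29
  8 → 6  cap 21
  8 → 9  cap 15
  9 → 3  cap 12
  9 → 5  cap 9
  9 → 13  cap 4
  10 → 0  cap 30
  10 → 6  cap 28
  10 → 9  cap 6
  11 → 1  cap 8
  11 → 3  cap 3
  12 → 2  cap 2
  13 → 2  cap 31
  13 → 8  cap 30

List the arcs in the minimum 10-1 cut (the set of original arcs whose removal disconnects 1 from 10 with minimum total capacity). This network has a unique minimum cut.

Min-cut arcs: {(2,7), (2,11), (3,4), (6,7), (10,9)} (total capacity 22)

augment #1: 10→9→5→1 push 6
augment #2: 10→0→2→11→1 push 2
augment #3: 10→0→3→4→1 push 5
augment #4: 10→6→7→5→1 push 8
augment #5: 10→0→2→7→5→1 push 1
max flow = 22; residual-reachable set from 10 gives S-side
cut edges (S→T): {(2,7), (2,11), (3,4), (6,7), (10,9)} total cap 22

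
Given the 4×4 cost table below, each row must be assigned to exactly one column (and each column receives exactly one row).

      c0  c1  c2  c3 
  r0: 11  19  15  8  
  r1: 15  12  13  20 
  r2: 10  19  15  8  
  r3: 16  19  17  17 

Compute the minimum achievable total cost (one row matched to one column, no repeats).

optimal assignment: row0→col3 (cost 8), row1→col1 (cost 12), row2→col0 (cost 10), row3→col2 (cost 17)
total = 8 + 12 + 10 + 17 = 47

Minimum assignment cost: 47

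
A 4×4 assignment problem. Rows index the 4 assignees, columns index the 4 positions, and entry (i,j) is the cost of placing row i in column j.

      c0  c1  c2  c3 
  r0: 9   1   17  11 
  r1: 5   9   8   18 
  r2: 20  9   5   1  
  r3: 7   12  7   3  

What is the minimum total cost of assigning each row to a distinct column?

one of 2 optimal assignments: row0→col1 (cost 1), row1→col0 (cost 5), row2→col2 (cost 5), row3→col3 (cost 3)
total = 1 + 5 + 5 + 3 = 14

Minimum assignment cost: 14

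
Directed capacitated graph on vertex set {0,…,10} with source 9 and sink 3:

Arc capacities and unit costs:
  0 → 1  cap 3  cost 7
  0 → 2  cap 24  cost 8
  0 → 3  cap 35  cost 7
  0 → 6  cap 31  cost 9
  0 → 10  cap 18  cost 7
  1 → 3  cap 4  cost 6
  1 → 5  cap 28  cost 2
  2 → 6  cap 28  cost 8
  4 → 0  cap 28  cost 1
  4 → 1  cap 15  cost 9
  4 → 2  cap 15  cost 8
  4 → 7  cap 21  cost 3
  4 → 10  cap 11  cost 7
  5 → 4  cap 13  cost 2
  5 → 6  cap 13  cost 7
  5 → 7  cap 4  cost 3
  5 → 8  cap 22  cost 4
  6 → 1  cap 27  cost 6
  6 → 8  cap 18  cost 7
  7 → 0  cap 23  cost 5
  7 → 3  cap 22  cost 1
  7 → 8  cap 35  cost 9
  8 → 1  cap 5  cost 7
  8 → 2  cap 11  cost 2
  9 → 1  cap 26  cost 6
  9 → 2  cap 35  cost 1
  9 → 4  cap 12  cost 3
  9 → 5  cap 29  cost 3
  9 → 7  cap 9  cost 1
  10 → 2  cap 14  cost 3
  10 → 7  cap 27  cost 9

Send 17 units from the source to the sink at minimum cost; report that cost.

shortest-cost path #1: 9→7→3 push 9 @ unit cost 2 (adds 18)
shortest-cost path #2: 9→4→7→3 push 8 @ unit cost 7 (adds 56)
total cost = 74

Minimum cost for 17 units: 74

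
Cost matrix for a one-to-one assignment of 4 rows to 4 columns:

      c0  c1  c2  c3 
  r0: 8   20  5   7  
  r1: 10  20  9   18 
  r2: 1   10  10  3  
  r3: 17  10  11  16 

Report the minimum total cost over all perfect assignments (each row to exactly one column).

Minimum assignment cost: 27

optimal assignment: row0→col3 (cost 7), row1→col2 (cost 9), row2→col0 (cost 1), row3→col1 (cost 10)
total = 7 + 9 + 1 + 10 = 27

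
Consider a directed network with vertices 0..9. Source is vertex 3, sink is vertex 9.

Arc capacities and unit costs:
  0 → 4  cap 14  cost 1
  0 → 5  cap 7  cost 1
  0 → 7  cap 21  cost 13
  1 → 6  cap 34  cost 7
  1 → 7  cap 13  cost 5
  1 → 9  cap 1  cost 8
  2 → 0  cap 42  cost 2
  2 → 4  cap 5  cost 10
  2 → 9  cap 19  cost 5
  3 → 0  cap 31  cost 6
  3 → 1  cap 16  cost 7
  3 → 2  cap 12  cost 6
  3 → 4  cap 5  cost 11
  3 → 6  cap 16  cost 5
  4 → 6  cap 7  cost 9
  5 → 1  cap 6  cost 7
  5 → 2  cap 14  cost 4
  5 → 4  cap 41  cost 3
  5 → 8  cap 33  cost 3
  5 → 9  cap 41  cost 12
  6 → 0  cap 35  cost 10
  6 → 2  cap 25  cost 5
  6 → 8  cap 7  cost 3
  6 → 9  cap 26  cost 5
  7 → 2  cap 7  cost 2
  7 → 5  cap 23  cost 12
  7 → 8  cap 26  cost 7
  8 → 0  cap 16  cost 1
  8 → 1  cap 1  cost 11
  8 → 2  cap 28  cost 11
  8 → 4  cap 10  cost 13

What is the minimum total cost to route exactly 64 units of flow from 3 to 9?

shortest-cost path #1: 3→6→9 push 16 @ unit cost 10 (adds 160)
shortest-cost path #2: 3→2→9 push 12 @ unit cost 11 (adds 132)
shortest-cost path #3: 3→1→9 push 1 @ unit cost 15 (adds 15)
shortest-cost path #4: 3→0→5→2→9 push 7 @ unit cost 16 (adds 112)
shortest-cost path #5: 3→1→6→9 push 10 @ unit cost 19 (adds 190)
shortest-cost path #6: 3→1→7→2→5→9 push 5 @ unit cost 22 (adds 110)
shortest-cost path #7: 3→0→4→6→1→7→2→5→9 push 2 @ unit cost 24 (adds 48)
shortest-cost path #8: 3→0→4→6→1→7→5→9 push 5 @ unit cost 38 (adds 190)
shortest-cost path #9: 3→0→7→5→9 push 6 @ unit cost 43 (adds 258)
total cost = 1215

Minimum cost for 64 units: 1215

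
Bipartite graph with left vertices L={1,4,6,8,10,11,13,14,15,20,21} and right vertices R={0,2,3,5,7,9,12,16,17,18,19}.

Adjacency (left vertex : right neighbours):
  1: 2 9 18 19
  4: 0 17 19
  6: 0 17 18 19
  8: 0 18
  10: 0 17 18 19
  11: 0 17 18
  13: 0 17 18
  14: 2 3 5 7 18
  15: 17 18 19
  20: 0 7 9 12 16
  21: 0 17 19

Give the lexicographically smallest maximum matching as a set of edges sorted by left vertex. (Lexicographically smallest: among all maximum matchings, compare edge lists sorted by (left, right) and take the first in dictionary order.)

Lex-smallest maximum matching: {(1,2), (4,0), (6,17), (8,18), (10,19), (14,3), (20,7)}

|M| = 7 (so the lex-smallest maximum matching has 7 edges)
process left vertices in ascending order; for each, take the smallest-labelled available neighbour that still permits 7 edges overall, or leave it unmatched if none does
lex-smallest matching: {1-2, 4-0, 6-17, 8-18, 10-19, 14-3, 20-7}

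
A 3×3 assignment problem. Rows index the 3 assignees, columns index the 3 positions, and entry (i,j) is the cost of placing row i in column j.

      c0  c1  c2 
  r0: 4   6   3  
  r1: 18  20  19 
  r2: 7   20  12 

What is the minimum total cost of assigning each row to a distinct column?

optimal assignment: row0→col2 (cost 3), row1→col1 (cost 20), row2→col0 (cost 7)
total = 3 + 20 + 7 = 30

Minimum assignment cost: 30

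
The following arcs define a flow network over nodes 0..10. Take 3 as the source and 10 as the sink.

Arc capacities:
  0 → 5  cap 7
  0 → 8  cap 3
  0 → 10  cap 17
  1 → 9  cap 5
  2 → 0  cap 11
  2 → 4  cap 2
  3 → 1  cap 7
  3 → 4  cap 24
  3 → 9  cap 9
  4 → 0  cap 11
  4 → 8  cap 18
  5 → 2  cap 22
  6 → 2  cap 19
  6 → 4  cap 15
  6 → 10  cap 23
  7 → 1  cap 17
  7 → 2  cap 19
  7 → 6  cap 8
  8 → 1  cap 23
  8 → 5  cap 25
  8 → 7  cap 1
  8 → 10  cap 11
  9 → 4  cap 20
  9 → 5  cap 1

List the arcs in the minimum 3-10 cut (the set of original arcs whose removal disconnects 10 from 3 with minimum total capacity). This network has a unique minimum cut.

Min-cut arcs: {(0,10), (8,7), (8,10)} (total capacity 29)

augment #1: 3→4→0→10 push 11
augment #2: 3→4→8→10 push 11
augment #3: 3→4→8→7→6→10 push 1
augment #4: 3→9→5→2→0→10 push 1
augment #5: 3→4→8→5→2→0→10 push 1
augment #6: 3→9→4→8→5→2→0→10 push 4
max flow = 29; residual-reachable set from 3 gives S-side
cut edges (S→T): {(0,10), (8,7), (8,10)} total cap 29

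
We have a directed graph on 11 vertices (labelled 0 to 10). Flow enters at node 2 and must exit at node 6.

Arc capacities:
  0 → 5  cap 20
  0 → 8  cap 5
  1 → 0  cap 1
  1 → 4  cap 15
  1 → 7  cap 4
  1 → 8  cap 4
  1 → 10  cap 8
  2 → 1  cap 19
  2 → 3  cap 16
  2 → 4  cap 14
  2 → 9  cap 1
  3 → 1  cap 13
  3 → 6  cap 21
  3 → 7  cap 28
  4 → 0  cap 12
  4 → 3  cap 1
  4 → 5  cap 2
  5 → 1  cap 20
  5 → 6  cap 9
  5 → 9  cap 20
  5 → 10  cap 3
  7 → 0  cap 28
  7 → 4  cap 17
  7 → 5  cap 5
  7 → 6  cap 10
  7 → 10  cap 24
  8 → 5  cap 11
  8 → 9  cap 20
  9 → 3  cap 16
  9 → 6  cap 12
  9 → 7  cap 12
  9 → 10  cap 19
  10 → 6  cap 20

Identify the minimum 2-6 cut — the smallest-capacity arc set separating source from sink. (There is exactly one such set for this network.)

augment #1: 2→3→6 push 16
augment #2: 2→9→6 push 1
augment #3: 2→1→7→6 push 4
augment #4: 2→1→10→6 push 8
augment #5: 2→4→3→6 push 1
augment #6: 2→4→5→6 push 2
augment #7: 2→1→0→5→6 push 1
augment #8: 2→1→8→5→6 push 4
augment #9: 2→4→0→5→6 push 2
augment #10: 2→4→0→5→9→6 push 9
augment #11: 2→1→4→0→5→9→6 push 1
max flow = 49; residual-reachable set from 2 gives S-side
cut edges (S→T): {(1,0), (1,7), (1,8), (1,10), (2,3), (2,9), (4,0), (4,3), (4,5)} total cap 49

Min-cut arcs: {(1,0), (1,7), (1,8), (1,10), (2,3), (2,9), (4,0), (4,3), (4,5)} (total capacity 49)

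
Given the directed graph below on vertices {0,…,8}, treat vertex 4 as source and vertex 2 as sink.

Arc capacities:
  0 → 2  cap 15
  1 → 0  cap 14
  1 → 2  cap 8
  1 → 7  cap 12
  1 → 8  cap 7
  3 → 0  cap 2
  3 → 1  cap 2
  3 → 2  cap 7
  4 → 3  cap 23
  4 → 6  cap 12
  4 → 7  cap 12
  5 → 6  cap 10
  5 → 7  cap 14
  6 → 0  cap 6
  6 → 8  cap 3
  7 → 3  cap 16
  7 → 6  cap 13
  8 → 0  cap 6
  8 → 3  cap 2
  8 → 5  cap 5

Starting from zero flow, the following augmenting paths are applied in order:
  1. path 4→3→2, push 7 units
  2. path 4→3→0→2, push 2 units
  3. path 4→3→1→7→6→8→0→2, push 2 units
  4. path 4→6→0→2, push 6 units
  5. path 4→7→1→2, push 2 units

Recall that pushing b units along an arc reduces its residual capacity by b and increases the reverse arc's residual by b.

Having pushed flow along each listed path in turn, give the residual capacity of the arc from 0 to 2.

after path 1 (4→3→2, push 7): res(0,2)=15
after path 2 (4→3→0→2, push 2): res(0,2)=13
after path 3 (4→3→1→7→6→8→0→2, push 2): res(0,2)=11
after path 4 (4→6→0→2, push 6): res(0,2)=5
after path 5 (4→7→1→2, push 2): res(0,2)=5

Residual capacity of (0,2): 5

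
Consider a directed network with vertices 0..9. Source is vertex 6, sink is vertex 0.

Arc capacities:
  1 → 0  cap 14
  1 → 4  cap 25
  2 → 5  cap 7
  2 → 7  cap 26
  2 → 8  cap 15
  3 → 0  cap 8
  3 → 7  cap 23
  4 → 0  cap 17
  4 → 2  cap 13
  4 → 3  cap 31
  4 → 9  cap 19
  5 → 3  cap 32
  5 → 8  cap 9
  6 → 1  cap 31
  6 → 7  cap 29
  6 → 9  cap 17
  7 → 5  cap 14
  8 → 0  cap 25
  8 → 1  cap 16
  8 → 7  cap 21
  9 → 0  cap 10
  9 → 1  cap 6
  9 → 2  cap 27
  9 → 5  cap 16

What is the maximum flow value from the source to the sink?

augment #1: 6→1→0 bottleneck 14, total now 14
augment #2: 6→9→0 bottleneck 10, total now 24
augment #3: 6→1→4→0 bottleneck 17, total now 41
augment #4: 6→7→5→3→0 bottleneck 8, total now 49
augment #5: 6→7→5→8→0 bottleneck 6, total now 55
augment #6: 6→9→2→8→0 bottleneck 7, total now 62

Maximum flow value: 62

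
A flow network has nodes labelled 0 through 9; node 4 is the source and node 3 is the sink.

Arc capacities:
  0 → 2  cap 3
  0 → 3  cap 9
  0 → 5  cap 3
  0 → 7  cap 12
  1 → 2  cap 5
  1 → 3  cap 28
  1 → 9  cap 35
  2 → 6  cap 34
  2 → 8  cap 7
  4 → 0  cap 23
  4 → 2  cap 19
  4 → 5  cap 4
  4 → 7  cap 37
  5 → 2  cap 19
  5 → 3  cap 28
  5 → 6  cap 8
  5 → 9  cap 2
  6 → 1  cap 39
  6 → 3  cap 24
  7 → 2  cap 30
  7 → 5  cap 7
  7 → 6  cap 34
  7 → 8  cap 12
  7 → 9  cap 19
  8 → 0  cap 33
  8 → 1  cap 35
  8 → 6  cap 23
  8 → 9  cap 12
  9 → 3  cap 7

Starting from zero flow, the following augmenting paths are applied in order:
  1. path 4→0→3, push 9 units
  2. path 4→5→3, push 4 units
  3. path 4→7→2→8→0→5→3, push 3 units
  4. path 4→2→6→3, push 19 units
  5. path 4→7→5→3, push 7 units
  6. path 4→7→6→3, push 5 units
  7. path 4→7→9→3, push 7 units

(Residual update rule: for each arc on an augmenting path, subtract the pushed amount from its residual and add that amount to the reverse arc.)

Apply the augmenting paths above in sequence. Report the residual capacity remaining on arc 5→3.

after path 1 (4→0→3, push 9): res(5,3)=28
after path 2 (4→5→3, push 4): res(5,3)=24
after path 3 (4→7→2→8→0→5→3, push 3): res(5,3)=21
after path 4 (4→2→6→3, push 19): res(5,3)=21
after path 5 (4→7→5→3, push 7): res(5,3)=14
after path 6 (4→7→6→3, push 5): res(5,3)=14
after path 7 (4→7→9→3, push 7): res(5,3)=14

Residual capacity of (5,3): 14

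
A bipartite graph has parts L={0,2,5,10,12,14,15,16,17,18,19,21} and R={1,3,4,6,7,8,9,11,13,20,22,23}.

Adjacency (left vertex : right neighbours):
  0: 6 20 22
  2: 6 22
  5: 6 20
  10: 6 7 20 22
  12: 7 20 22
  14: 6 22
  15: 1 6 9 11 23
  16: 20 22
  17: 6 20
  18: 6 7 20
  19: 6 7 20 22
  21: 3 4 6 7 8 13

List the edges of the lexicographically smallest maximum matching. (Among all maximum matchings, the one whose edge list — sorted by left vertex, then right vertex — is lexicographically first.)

Lex-smallest maximum matching: {(0,6), (2,22), (5,20), (10,7), (15,1), (21,3)}

|M| = 6 (so the lex-smallest maximum matching has 6 edges)
process left vertices in ascending order; for each, take the smallest-labelled available neighbour that still permits 6 edges overall, or leave it unmatched if none does
lex-smallest matching: {0-6, 2-22, 5-20, 10-7, 15-1, 21-3}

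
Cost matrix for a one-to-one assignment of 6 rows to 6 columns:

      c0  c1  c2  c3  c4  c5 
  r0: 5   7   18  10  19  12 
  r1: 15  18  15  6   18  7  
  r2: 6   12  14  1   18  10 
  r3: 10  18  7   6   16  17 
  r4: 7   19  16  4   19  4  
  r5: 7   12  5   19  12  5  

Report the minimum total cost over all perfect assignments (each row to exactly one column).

optimal assignment: row0→col1 (cost 7), row1→col5 (cost 7), row2→col3 (cost 1), row3→col2 (cost 7), row4→col0 (cost 7), row5→col4 (cost 12)
total = 7 + 7 + 1 + 7 + 7 + 12 = 41

Minimum assignment cost: 41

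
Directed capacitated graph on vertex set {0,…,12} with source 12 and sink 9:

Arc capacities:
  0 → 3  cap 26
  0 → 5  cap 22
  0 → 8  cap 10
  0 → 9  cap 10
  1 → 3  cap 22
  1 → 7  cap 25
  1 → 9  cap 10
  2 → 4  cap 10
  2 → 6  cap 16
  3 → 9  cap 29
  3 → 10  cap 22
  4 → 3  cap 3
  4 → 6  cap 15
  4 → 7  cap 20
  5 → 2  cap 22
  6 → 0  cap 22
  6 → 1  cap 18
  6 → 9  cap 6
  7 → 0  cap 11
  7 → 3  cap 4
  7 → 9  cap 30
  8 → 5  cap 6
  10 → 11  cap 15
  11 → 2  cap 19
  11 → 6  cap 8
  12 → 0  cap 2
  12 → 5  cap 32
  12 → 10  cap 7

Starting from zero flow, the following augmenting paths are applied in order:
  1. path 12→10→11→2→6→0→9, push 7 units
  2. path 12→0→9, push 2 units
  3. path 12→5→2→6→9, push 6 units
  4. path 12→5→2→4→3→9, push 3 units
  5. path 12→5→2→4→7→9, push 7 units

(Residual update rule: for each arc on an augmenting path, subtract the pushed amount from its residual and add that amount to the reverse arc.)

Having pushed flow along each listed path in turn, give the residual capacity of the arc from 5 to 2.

Residual capacity of (5,2): 6

after path 1 (12→10→11→2→6→0→9, push 7): res(5,2)=22
after path 2 (12→0→9, push 2): res(5,2)=22
after path 3 (12→5→2→6→9, push 6): res(5,2)=16
after path 4 (12→5→2→4→3→9, push 3): res(5,2)=13
after path 5 (12→5→2→4→7→9, push 7): res(5,2)=6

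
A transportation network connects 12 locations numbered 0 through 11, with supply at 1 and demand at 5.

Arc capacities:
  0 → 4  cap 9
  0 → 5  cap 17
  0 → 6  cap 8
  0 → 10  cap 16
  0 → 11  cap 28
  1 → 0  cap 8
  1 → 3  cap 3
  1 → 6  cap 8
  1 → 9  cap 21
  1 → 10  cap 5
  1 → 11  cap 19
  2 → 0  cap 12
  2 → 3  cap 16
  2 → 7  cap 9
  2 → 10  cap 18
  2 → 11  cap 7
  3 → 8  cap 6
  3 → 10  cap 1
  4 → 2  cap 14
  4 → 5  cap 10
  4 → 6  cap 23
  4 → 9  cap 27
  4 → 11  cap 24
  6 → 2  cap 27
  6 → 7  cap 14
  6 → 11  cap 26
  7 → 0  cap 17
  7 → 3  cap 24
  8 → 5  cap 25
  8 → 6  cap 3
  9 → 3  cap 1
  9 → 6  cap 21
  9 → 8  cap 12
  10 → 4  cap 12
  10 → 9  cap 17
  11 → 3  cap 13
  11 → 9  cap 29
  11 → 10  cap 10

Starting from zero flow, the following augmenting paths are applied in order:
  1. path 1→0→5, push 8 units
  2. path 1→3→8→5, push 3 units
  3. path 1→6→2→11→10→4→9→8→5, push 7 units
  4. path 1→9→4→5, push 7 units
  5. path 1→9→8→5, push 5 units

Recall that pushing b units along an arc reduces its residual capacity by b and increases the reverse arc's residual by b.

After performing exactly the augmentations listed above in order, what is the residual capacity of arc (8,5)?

Residual capacity of (8,5): 10

after path 1 (1→0→5, push 8): res(8,5)=25
after path 2 (1→3→8→5, push 3): res(8,5)=22
after path 3 (1→6→2→11→10→4→9→8→5, push 7): res(8,5)=15
after path 4 (1→9→4→5, push 7): res(8,5)=15
after path 5 (1→9→8→5, push 5): res(8,5)=10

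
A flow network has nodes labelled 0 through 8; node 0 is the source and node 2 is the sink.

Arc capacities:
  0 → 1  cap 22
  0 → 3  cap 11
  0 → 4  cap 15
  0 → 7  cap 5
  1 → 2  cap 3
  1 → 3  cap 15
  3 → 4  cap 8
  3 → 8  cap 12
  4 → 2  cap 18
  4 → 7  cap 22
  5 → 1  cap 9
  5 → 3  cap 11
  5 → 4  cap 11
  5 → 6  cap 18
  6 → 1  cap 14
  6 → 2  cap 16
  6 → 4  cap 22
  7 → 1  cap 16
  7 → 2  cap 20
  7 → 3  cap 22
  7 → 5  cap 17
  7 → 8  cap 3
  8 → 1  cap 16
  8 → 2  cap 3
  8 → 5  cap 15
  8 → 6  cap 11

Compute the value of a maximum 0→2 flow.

Maximum flow value: 43

augment #1: 0→1→2 bottleneck 3, total now 3
augment #2: 0→4→2 bottleneck 15, total now 18
augment #3: 0→7→2 bottleneck 5, total now 23
augment #4: 0→3→4→2 bottleneck 3, total now 26
augment #5: 0→3→8→2 bottleneck 3, total now 29
augment #6: 0→3→4→7→2 bottleneck 5, total now 34
augment #7: 0→1→3→8→6→2 bottleneck 9, total now 43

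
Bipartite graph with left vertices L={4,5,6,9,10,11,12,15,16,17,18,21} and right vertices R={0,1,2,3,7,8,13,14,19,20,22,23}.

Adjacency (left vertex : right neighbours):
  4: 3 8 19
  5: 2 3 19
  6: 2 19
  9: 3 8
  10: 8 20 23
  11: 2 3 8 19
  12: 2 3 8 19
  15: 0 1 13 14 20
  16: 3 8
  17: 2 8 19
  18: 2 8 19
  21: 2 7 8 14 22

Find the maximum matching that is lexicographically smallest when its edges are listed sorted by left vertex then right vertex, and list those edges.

Lex-smallest maximum matching: {(4,3), (5,2), (6,19), (9,8), (10,20), (15,0), (21,7)}

|M| = 7 (so the lex-smallest maximum matching has 7 edges)
process left vertices in ascending order; for each, take the smallest-labelled available neighbour that still permits 7 edges overall, or leave it unmatched if none does
lex-smallest matching: {4-3, 5-2, 6-19, 9-8, 10-20, 15-0, 21-7}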